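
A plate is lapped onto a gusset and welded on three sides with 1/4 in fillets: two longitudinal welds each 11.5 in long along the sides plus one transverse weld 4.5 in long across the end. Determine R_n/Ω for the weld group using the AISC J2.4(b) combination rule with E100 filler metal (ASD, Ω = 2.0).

R_n/Ω ≈ 146 kip

E100XX → F_EXX = 100 ksi.
t_e = 0.707 × 0.25 = 0.1767 in.
R_nwl = 0.6 × 100 × 0.1767 × 23 = 243.9 kip (longitudinal, 2 welds).
R_nwt = 0.6 × 100 × 0.1767 × 4.5 = 47.72 kip (transverse, base value).
(i) R_nwl + R_nwt = 291.6 kip; (ii) 0.85 R_nwl + 1.5 R_nwt = 278.9 kip.
R_n = max = 291.6 kip [governs: (i)]; R_n/Ω = 145.8 kip.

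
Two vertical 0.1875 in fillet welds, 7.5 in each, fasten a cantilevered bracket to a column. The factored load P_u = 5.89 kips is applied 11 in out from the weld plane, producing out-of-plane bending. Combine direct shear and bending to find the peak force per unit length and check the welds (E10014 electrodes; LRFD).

E100XX → F_EXX = 100 ksi.
L_w = 2 × 7.5 = 15 in; section modulus (unit throat) S = 2 × L²/6 = 18.75 in².
Direct shear f_v = P/L_w = 5.89/15 = 0.3927 kip/in.
Moment M = P × e = 5.89 × 11 = 64.79 kip·in; bending f_b = M/S = 3.455 kip/in.
f_max = √(f_v² + f_b²) = √(0.3927² + 3.455²) = 3.478 kip/in.
φr_n = 0.75 × 0.6 × 100 × (0.707 × 0.1875) = 5.965 kip/in → adequate.

f_max ≈ 3.48 kip/in; adequate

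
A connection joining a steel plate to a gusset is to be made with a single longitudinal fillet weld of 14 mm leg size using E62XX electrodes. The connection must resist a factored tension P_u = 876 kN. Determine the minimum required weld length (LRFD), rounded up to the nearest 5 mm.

E62XX → F_EXX = 620 MPa.
Throat t_e = 0.707 × 14 = 9.898 mm.
φr_n = 0.75 × 0.6 × 620 × 9.898 × 10⁻³ = 2.762 kN/mm.
L_req = P_u / φr_n = 876 / 2.762 = 317.2 mm total.
Round up → use L = 320 mm.

L = 320 mm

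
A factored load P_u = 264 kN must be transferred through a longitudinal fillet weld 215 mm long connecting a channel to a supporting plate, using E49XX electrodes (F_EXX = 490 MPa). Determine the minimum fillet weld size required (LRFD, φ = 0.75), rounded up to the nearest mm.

Total weld length L = 215 mm.
Required throat t_e = P_u / (φ × 0.6 F_EXX × L) = 264 / (0.75 × 0.6 × 490 × 215 × 10⁻³) = 5.569 mm.
Required leg w = t_e / 0.707 = 7.877 mm → use 8 mm.

w = 8 mm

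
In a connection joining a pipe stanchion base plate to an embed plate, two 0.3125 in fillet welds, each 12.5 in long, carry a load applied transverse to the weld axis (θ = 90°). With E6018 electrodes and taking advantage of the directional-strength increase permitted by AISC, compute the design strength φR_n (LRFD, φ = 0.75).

φR_n ≈ 224 kip

E60XX → F_EXX = 60 ksi.
t_e = 0.707 × 0.3125 = 0.2209 in; A_we = 0.2209 × 25 = 5.523 in².
Directional factor: 1.0 + 0.5 sin^1.5(90°) = 1.5.
F_nw = 0.6 × 60 × 1.5 = 54 ksi.
φR_n = 0.75 × 54 × 5.523 = 223.7 kip.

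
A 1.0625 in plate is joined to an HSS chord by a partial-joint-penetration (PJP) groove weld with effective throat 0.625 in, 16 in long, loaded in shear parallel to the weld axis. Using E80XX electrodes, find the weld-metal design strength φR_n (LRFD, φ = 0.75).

φR_n ≈ 360 kips

E80XX → F_EXX = 80 ksi.
Effective throat (given) t_e = 0.625 in.
A_we = 0.625 × 16 = 10 in².
F_nw = 0.6 F_EXX = 48 ksi.
φR_n = 0.75 × 48 × 10 = 360 kips.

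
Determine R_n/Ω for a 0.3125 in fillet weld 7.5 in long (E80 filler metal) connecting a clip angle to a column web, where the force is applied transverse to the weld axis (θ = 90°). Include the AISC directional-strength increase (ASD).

E80XX → F_EXX = 80 ksi.
t_e = 0.707 × 0.3125 = 0.2209 in; A_we = 0.2209 × 7.5 = 1.657 in².
Directional factor: 1.0 + 0.5 sin^1.5(90°) = 1.5.
F_nw = 0.6 × 80 × 1.5 = 72 ksi.
R_n/Ω = (72 × 1.657) / 2.0 = 59.65 kips.

R_n/Ω ≈ 59.7 kips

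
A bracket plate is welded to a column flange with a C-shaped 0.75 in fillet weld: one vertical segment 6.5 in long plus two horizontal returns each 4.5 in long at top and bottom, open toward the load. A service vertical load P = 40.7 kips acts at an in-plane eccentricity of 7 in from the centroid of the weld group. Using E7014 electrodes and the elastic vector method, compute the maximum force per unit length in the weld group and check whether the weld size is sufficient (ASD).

E70XX → F_EXX = 70 ksi.
Total weld length L_w = 15.5 in. Treat welds as unit-width lines.
Centroid: x̄ = 2×4.5×2.25 / 15.5 = 1.306 in from the vertical weld.
Polar moment about centroid: J = I_x + I_y = [6.5³/12 + 2×4.5×3.25²] + [6.5×1.306² + 2(4.5³/12 + 4.5×0.9435²)] = 152.2 in³.
Direct shear f_v = P/L_w = 40.7 / 15.5 = 2.626 kip/in (vertical).
Torsion M = P·e = 40.7 × 7 = 284.9 kip·in.
Critical point at (x, y) = (3.194, 3.25) from centroid. f_tx = M·y/J = 6.082 kip/in; f_ty = M·x/J = 5.976 kip/in.
Resultant f_max = √[f_tx² + (f_v + f_ty)²] = √[6.082² + (2.626 + 5.976)²] = 10.53 kip/in.
Capacity per unit length: r_n/Ω = (1/2.0) × 0.6 × 70 × (0.707 × 0.75) = 11.14 kip/in.
10.53 ≤ 11.14 → adequate.

f_max ≈ 10.5 kip/in; adequate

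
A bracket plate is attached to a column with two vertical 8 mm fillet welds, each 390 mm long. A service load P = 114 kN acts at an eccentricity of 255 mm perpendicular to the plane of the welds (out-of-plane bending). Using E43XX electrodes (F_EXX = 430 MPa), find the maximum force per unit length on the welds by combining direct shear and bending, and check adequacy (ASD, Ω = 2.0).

L_w = 2 × 390 = 780 mm; section modulus (unit throat) S = 2 × L²/6 = 50700 mm².
Direct shear f_v = P/L_w = 114×10³/780 = 146.2 N/mm.
Moment M = P × e = 114×10³ × 255 = 29070000 N·mm; bending f_b = M/S = 573.4 N/mm.
f_max = √(f_v² + f_b²) = √(146.2² + 573.4²) = 591.7 N/mm.
r_n/Ω = (1/2.0) × 0.6 × 430 × (0.707 × 8) = 729.6 N/mm → adequate.

f_max ≈ 592 N/mm; adequate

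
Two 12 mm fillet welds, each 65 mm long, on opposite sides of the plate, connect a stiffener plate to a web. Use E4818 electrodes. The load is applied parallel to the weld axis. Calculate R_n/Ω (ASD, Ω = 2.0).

R_n/Ω ≈ 159 kN

E48XX → F_EXX = 480 MPa.
Effective throat t_e = 0.707 × 12 = 8.484 mm.
Total length L = 130 mm; A_we = 8.484 × 130 = 1103 mm².
F_nw = 0.6 F_EXX = 0.6 × 480 = 288 MPa.
R_n = 288 × 1103 × 10⁻³ = 317.6 kN; R_n/Ω = 317.6/2.0 = 158.8 kN.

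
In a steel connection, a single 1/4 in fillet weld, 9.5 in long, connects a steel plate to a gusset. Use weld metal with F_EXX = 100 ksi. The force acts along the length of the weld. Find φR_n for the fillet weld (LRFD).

φR_n ≈ 75.6 kips

Effective throat t_e = 0.707 × 0.25 = 0.1767 in.
Total length L = 9.5 in; A_we = 0.1767 × 9.5 = 1.679 in².
F_nw = 0.6 F_EXX = 0.6 × 100 = 60 ksi.
φR_n = 0.75 × 60 × 1.679 = 75.56 kips.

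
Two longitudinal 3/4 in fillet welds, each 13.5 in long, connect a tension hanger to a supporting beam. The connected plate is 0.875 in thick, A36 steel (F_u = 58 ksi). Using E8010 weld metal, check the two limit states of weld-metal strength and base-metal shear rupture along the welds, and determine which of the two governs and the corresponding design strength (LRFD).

E80XX → F_EXX = 80 ksi.
t_e = 0.707 × 0.75 = 0.5302 in; L = 27 in.
Weld metal: φR_n = 0.75 × 0.6 × 80 × 0.5302 × 27 = 515.4 kips.
Base metal (shear rupture): φR_n = 0.75 × 0.6 × 58 × 0.875 × 27 = 616.6 kips.
Governing: weld metal.

φR_n ≈ 515 kips (weld metal governs)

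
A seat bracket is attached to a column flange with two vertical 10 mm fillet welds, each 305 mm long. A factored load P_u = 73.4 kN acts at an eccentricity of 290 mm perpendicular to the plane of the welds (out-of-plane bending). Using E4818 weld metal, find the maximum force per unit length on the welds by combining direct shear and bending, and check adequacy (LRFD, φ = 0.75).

f_max ≈ 697 N/mm; adequate

E48XX → F_EXX = 480 MPa.
L_w = 2 × 305 = 610 mm; section modulus (unit throat) S = 2 × L²/6 = 31010 mm².
Direct shear f_v = P/L_w = 73.4×10³/610 = 120.3 N/mm.
Moment M = P × e = 73.4×10³ × 290 = 21286000 N·mm; bending f_b = M/S = 686.5 N/mm.
f_max = √(f_v² + f_b²) = √(120.3² + 686.5²) = 696.9 N/mm.
φr_n = 0.75 × 0.6 × 480 × (0.707 × 10) = 1527 N/mm → adequate.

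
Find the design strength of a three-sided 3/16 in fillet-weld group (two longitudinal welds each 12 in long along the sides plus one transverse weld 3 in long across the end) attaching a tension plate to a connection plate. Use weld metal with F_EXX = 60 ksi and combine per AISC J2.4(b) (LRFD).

φR_n ≈ 96.6 kip

t_e = 0.707 × 0.1875 = 0.1326 in.
R_nwl = 0.6 × 60 × 0.1326 × 24 = 114.5 kip (longitudinal, 2 welds).
R_nwt = 0.6 × 60 × 0.1326 × 3 = 14.32 kip (transverse, base value).
(i) R_nwl + R_nwt = 128.9 kip; (ii) 0.85 R_nwl + 1.5 R_nwt = 118.8 kip.
R_n = max = 128.9 kip [governs: (i)]; φR_n = 96.64 kip.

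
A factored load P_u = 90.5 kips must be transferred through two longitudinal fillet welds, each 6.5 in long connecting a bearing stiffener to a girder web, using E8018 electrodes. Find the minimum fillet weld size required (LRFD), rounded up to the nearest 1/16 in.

w = 5/16 in

E80XX → F_EXX = 80 ksi.
Total weld length L = 13 in.
Required throat t_e = P_u / (φ × 0.6 F_EXX × L) = 90.5 / (0.75 × 0.6 × 80 × 13) = 0.1934 in.
Required leg w = t_e / 0.707 = 0.2735 in → use 5/16 in.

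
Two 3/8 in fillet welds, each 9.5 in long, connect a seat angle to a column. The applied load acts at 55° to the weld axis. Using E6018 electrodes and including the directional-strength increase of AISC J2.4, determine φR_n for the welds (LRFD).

φR_n ≈ 186 kip

E60XX → F_EXX = 60 ksi.
t_e = 0.707 × 0.375 = 0.2651 in; A_we = 0.2651 × 19 = 5.037 in².
Directional factor: 1.0 + 0.5 sin^1.5(55°) = 1.371.
F_nw = 0.6 × 60 × 1.371 = 49.35 ksi.
φR_n = 0.75 × 49.35 × 5.037 = 186.4 kip.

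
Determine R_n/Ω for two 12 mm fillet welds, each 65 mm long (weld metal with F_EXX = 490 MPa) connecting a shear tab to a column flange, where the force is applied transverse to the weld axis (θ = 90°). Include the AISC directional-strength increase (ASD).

R_n/Ω ≈ 243 kN

t_e = 0.707 × 12 = 8.484 mm; A_we = 8.484 × 130 = 1103 mm².
Directional factor: 1.0 + 0.5 sin^1.5(90°) = 1.5.
F_nw = 0.6 × 490 × 1.5 = 441 MPa.
R_n/Ω = (441 × 1103) / 2.0 × 10⁻³ = 243.2 kN.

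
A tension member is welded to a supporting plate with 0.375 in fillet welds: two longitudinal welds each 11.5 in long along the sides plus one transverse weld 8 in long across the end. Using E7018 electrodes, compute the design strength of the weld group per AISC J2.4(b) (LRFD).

φR_n ≈ 263 kip

E70XX → F_EXX = 70 ksi.
t_e = 0.707 × 0.375 = 0.2651 in.
R_nwl = 0.6 × 70 × 0.2651 × 23 = 256.1 kip (longitudinal, 2 welds).
R_nwt = 0.6 × 70 × 0.2651 × 8 = 89.08 kip (transverse, base value).
(i) R_nwl + R_nwt = 345.2 kip; (ii) 0.85 R_nwl + 1.5 R_nwt = 351.3 kip.
R_n = max = 351.3 kip [governs: (ii)]; φR_n = 263.5 kip.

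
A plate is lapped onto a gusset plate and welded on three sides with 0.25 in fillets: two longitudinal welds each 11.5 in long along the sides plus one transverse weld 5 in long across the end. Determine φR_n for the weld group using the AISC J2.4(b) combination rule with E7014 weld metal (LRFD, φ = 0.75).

E70XX → F_EXX = 70 ksi.
t_e = 0.707 × 0.25 = 0.1767 in.
R_nwl = 0.6 × 70 × 0.1767 × 23 = 170.7 kip (longitudinal, 2 welds).
R_nwt = 0.6 × 70 × 0.1767 × 5 = 37.12 kip (transverse, base value).
(i) R_nwl + R_nwt = 207.9 kip; (ii) 0.85 R_nwl + 1.5 R_nwt = 200.8 kip.
R_n = max = 207.9 kip [governs: (i)]; φR_n = 155.9 kip.

φR_n ≈ 156 kip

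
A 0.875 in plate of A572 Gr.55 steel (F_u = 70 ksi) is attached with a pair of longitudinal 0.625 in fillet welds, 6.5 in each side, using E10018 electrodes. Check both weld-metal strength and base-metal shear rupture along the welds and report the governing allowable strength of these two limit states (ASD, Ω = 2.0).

E100XX → F_EXX = 100 ksi.
t_e = 0.707 × 0.625 = 0.4419 in; L = 13 in.
Weld metal: R_n/Ω = (1/2.0) × 0.6 × 100 × 0.4419 × 13 = 172.3 kips.
Base metal (shear rupture): R_n/Ω = (1/2.0) × 0.6 × 70 × 0.875 × 13 = 238.9 kips.
Governing: weld metal.

R_n/Ω ≈ 172 kips (weld metal governs)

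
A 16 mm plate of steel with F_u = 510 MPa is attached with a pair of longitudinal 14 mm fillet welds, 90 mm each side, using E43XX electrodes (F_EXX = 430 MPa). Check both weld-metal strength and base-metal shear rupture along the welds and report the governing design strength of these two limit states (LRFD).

φR_n ≈ 345 kN (weld metal governs)

t_e = 0.707 × 14 = 9.898 mm; L = 180 mm.
Weld metal: φR_n = 0.75 × 0.6 × 430 × 9.898 × 180 × 10⁻³ = 344.7 kN.
Base metal (shear rupture): φR_n = 0.75 × 0.6 × 510 × 16 × 180 × 10⁻³ = 661 kN.
Governing: weld metal.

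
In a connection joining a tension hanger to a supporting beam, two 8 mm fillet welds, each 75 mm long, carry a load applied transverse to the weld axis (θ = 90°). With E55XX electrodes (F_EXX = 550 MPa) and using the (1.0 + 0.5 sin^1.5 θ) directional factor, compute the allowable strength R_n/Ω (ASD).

t_e = 0.707 × 8 = 5.656 mm; A_we = 5.656 × 150 = 848.4 mm².
Directional factor: 1.0 + 0.5 sin^1.5(90°) = 1.5.
F_nw = 0.6 × 550 × 1.5 = 495 MPa.
R_n/Ω = (495 × 848.4) / 2.0 × 10⁻³ = 210 kN.

R_n/Ω ≈ 210 kN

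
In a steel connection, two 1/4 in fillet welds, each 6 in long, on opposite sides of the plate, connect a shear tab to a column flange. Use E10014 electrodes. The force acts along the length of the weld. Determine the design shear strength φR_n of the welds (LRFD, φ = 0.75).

E100XX → F_EXX = 100 ksi.
Effective throat t_e = 0.707 × 0.25 = 0.1767 in.
Total length L = 12 in; A_we = 0.1767 × 12 = 2.121 in².
F_nw = 0.6 F_EXX = 0.6 × 100 = 60 ksi.
φR_n = 0.75 × 60 × 2.121 = 95.45 kips.

φR_n ≈ 95.4 kips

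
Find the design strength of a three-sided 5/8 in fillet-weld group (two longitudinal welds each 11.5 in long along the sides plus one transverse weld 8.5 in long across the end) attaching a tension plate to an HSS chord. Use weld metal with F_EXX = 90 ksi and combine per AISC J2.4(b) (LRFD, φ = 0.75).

t_e = 0.707 × 0.625 = 0.4419 in.
R_nwl = 0.6 × 90 × 0.4419 × 23 = 548.8 kip (longitudinal, 2 welds).
R_nwt = 0.6 × 90 × 0.4419 × 8.5 = 202.8 kip (transverse, base value).
(i) R_nwl + R_nwt = 751.6 kip; (ii) 0.85 R_nwl + 1.5 R_nwt = 770.7 kip.
R_n = max = 770.7 kip [governs: (ii)]; φR_n = 578 kip.

φR_n ≈ 578 kip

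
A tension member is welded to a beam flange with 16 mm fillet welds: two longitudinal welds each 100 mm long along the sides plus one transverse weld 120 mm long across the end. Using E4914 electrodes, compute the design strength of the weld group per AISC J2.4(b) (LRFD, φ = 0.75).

φR_n ≈ 873 kN

E49XX → F_EXX = 490 MPa.
t_e = 0.707 × 16 = 11.31 mm.
R_nwl = 0.6 × 490 × 11.31 × 200 × 10⁻³ = 665.1 kN (longitudinal, 2 welds).
R_nwt = 0.6 × 490 × 11.31 × 120 × 10⁻³ = 399.1 kN (transverse, base value).
(i) R_nwl + R_nwt = 1064 kN; (ii) 0.85 R_nwl + 1.5 R_nwt = 1164 kN.
R_n = max = 1164 kN [governs: (ii)]; φR_n = 873 kN.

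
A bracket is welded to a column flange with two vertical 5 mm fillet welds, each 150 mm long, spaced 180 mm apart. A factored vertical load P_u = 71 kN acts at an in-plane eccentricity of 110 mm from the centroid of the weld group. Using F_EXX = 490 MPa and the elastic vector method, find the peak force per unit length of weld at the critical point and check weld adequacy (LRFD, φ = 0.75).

f_max ≈ 511 N/mm; adequate

Total weld length L_w = 300 mm. Treat welds as unit-width lines.
Polar moment about centroid: J = 2[d³/12 + d(b/2)²] = 2[150³/12 + 150×90²] = 2992000 mm³.
Direct shear f_v = P/L_w = 71×10³ / 300 = 236.7 N/mm (vertical).
Torsion M = P·e = 71×10³ × 110 = 7810000 N·mm.
Critical point at (x, y) = (90, 75) from centroid. f_tx = M·y/J = 195.7 N/mm; f_ty = M·x/J = 234.9 N/mm.
Resultant f_max = √[f_tx² + (f_v + f_ty)²] = √[195.7² + (236.7 + 234.9)²] = 510.6 N/mm.
Capacity per unit length: φr_n = 0.75 × 0.6 × 490 × (0.707 × 5) = 779.5 N/mm.
510.6 ≤ 779.5 → adequate.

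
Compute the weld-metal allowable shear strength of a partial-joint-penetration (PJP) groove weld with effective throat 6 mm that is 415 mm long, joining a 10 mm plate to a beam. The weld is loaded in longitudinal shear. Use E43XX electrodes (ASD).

E43XX → F_EXX = 430 MPa.
Effective throat (given) t_e = 6 mm.
A_we = 6 × 415 = 2490 mm².
F_nw = 0.6 F_EXX = 258 MPa.
R_n/Ω = (258 × 2490) / 2.0 × 10⁻³ = 321.2 kN.

R_n/Ω ≈ 321 kN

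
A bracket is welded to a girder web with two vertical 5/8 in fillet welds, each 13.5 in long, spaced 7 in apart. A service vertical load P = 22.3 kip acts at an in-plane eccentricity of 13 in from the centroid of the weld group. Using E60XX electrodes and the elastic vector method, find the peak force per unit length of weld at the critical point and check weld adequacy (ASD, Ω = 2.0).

f_max ≈ 3.43 kip/in; adequate

E60XX → F_EXX = 60 ksi.
Total weld length L_w = 27 in. Treat welds as unit-width lines.
Polar moment about centroid: J = 2[d³/12 + d(b/2)²] = 2[13.5³/12 + 13.5×3.5²] = 740.8 in³.
Direct shear f_v = P/L_w = 22.3 / 27 = 0.8259 kip/in (vertical).
Torsion M = P·e = 22.3 × 13 = 289.9 kip·in.
Critical point at (x, y) = (3.5, 6.75) from centroid. f_tx = M·y/J = 2.641 kip/in; f_ty = M·x/J = 1.37 kip/in.
Resultant f_max = √[f_tx² + (f_v + f_ty)²] = √[2.641² + (0.8259 + 1.37)²] = 3.435 kip/in.
Capacity per unit length: r_n/Ω = (1/2.0) × 0.6 × 60 × (0.707 × 0.625) = 7.954 kip/in.
3.435 ≤ 7.954 → adequate.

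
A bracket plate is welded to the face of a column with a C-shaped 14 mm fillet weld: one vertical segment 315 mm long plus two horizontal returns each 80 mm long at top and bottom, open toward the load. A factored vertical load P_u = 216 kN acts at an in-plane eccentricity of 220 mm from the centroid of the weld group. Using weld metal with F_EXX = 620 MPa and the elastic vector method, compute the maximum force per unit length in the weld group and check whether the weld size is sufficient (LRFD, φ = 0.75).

f_max ≈ 1430 N/mm; adequate

Total weld length L_w = 475 mm. Treat welds as unit-width lines.
Centroid: x̄ = 2×80×40 / 475 = 13.47 mm from the vertical weld.
Polar moment about centroid: J = I_x + I_y = [315³/12 + 2×80×157.5²] + [315×13.47² + 2(80³/12 + 80×26.53²)] = 6829000 mm³.
Direct shear f_v = P/L_w = 216×10³ / 475 = 454.7 N/mm (vertical).
Torsion M = P·e = 216×10³ × 220 = 47520000 N·mm.
Critical point at (x, y) = (66.53, 157.5) from centroid. f_tx = M·y/J = 1096 N/mm; f_ty = M·x/J = 462.9 N/mm.
Resultant f_max = √[f_tx² + (f_v + f_ty)²] = √[1096² + (454.7 + 462.9)²] = 1429 N/mm.
Capacity per unit length: φr_n = 0.75 × 0.6 × 620 × (0.707 × 14) = 2762 N/mm.
1429 ≤ 2762 → adequate.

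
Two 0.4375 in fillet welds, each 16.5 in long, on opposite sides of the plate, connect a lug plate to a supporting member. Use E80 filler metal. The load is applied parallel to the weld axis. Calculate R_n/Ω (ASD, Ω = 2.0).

E80XX → F_EXX = 80 ksi.
Effective throat t_e = 0.707 × 0.4375 = 0.3093 in.
Total length L = 33 in; A_we = 0.3093 × 33 = 10.21 in².
F_nw = 0.6 F_EXX = 0.6 × 80 = 48 ksi.
R_n = 48 × 10.21 = 490 kips; R_n/Ω = 490/2.0 = 245 kips.

R_n/Ω ≈ 245 kips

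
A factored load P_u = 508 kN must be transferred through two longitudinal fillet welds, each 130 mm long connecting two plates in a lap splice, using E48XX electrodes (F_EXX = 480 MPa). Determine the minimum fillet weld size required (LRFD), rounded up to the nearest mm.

w = 13 mm

Total weld length L = 260 mm.
Required throat t_e = P_u / (φ × 0.6 F_EXX × L) = 508 / (0.75 × 0.6 × 480 × 260 × 10⁻³) = 9.046 mm.
Required leg w = t_e / 0.707 = 12.79 mm → use 13 mm.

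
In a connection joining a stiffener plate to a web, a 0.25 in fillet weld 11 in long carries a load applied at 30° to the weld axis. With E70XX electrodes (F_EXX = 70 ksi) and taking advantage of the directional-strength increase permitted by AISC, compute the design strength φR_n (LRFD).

t_e = 0.707 × 0.25 = 0.1767 in; A_we = 0.1767 × 11 = 1.944 in².
Directional factor: 1.0 + 0.5 sin^1.5(30°) = 1.177.
F_nw = 0.6 × 70 × 1.177 = 49.42 ksi.
φR_n = 0.75 × 49.42 × 1.944 = 72.07 kip.

φR_n ≈ 72.1 kip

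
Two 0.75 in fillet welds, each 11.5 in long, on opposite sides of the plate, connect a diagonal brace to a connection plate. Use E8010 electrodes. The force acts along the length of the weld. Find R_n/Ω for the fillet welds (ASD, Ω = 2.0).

E80XX → F_EXX = 80 ksi.
Effective throat t_e = 0.707 × 0.75 = 0.5302 in.
Total length L = 23 in; A_we = 0.5302 × 23 = 12.2 in².
F_nw = 0.6 F_EXX = 0.6 × 80 = 48 ksi.
R_n = 48 × 12.2 = 585.4 kips; R_n/Ω = 585.4/2.0 = 292.7 kips.

R_n/Ω ≈ 293 kips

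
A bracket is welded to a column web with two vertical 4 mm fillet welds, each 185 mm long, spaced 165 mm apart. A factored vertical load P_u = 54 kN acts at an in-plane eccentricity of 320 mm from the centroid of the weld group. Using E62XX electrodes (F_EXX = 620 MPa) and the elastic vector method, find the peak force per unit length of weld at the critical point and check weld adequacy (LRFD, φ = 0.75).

Total weld length L_w = 370 mm. Treat welds as unit-width lines.
Polar moment about centroid: J = 2[d³/12 + d(b/2)²] = 2[185³/12 + 185×82.5²] = 3574000 mm³.
Direct shear f_v = P/L_w = 54×10³ / 370 = 145.9 N/mm (vertical).
Torsion M = P·e = 54×10³ × 320 = 17280000 N·mm.
Critical point at (x, y) = (82.5, 92.5) from centroid. f_tx = M·y/J = 447.3 N/mm; f_ty = M·x/J = 398.9 N/mm.
Resultant f_max = √[f_tx² + (f_v + f_ty)²] = √[447.3² + (145.9 + 398.9)²] = 704.9 N/mm.
Capacity per unit length: φr_n = 0.75 × 0.6 × 620 × (0.707 × 4) = 789 N/mm.
704.9 ≤ 789 → adequate.

f_max ≈ 705 N/mm; adequate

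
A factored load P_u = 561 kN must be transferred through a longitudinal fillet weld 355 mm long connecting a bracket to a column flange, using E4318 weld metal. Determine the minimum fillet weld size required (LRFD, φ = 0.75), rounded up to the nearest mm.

E43XX → F_EXX = 430 MPa.
Total weld length L = 355 mm.
Required throat t_e = P_u / (φ × 0.6 F_EXX × L) = 561 / (0.75 × 0.6 × 430 × 355 × 10⁻³) = 8.167 mm.
Required leg w = t_e / 0.707 = 11.55 mm → use 12 mm.

w = 12 mm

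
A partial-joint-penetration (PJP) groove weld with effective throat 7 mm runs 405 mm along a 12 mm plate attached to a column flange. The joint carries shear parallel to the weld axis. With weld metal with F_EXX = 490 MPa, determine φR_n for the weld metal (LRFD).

Effective throat (given) t_e = 7 mm.
A_we = 7 × 405 = 2835 mm².
F_nw = 0.6 F_EXX = 294 MPa.
φR_n = 0.75 × 294 × 2835 × 10⁻³ = 625.1 kN.

φR_n ≈ 625 kN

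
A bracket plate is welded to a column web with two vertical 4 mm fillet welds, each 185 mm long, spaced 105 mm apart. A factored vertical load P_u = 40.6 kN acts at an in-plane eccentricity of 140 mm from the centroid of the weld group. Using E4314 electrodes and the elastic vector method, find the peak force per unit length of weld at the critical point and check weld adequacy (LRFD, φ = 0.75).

f_max ≈ 358 N/mm; adequate

E43XX → F_EXX = 430 MPa.
Total weld length L_w = 370 mm. Treat welds as unit-width lines.
Polar moment about centroid: J = 2[d³/12 + d(b/2)²] = 2[185³/12 + 185×52.5²] = 2075000 mm³.
Direct shear f_v = P/L_w = 40.6×10³ / 370 = 109.7 N/mm (vertical).
Torsion M = P·e = 40.6×10³ × 140 = 5684000 N·mm.
Critical point at (x, y) = (52.5, 92.5) from centroid. f_tx = M·y/J = 253.4 N/mm; f_ty = M·x/J = 143.8 N/mm.
Resultant f_max = √[f_tx² + (f_v + f_ty)²] = √[253.4² + (109.7 + 143.8)²] = 358.4 N/mm.
Capacity per unit length: φr_n = 0.75 × 0.6 × 430 × (0.707 × 4) = 547.2 N/mm.
358.4 ≤ 547.2 → adequate.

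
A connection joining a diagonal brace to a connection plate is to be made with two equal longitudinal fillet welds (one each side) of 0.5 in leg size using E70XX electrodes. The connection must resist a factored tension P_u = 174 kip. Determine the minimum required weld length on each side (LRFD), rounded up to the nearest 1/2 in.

L = 8 in on each side

E70XX → F_EXX = 70 ksi.
Throat t_e = 0.707 × 0.5 = 0.3535 in.
φr_n = 0.75 × 0.6 × 70 × 0.3535 = 11.14 kip/in.
L_req = P_u / φr_n = 174 / 11.14 = 15.63 in total.
Per side: 15.63 / 2 = 7.813 in.
Round up → use L = 8 in on each side.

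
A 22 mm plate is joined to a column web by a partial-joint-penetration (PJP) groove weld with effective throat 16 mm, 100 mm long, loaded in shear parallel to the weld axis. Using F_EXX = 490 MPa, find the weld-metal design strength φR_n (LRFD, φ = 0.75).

Effective throat (given) t_e = 16 mm.
A_we = 16 × 100 = 1600 mm².
F_nw = 0.6 F_EXX = 294 MPa.
φR_n = 0.75 × 294 × 1600 × 10⁻³ = 352.8 kN.

φR_n ≈ 353 kN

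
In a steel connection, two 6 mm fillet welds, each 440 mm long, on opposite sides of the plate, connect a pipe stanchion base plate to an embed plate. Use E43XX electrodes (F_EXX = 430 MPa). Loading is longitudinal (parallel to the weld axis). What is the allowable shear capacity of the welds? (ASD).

R_n/Ω ≈ 482 kN

Effective throat t_e = 0.707 × 6 = 4.242 mm.
Total length L = 880 mm; A_we = 4.242 × 880 = 3733 mm².
F_nw = 0.6 F_EXX = 0.6 × 430 = 258 MPa.
R_n = 258 × 3733 × 10⁻³ = 963.1 kN; R_n/Ω = 963.1/2.0 = 481.6 kN.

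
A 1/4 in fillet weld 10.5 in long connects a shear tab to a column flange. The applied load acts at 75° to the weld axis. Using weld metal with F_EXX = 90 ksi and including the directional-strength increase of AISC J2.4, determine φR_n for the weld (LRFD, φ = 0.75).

t_e = 0.707 × 0.25 = 0.1767 in; A_we = 0.1767 × 10.5 = 1.856 in².
Directional factor: 1.0 + 0.5 sin^1.5(75°) = 1.475.
F_nw = 0.6 × 90 × 1.475 = 79.63 ksi.
φR_n = 0.75 × 79.63 × 1.856 = 110.8 kips.

φR_n ≈ 111 kips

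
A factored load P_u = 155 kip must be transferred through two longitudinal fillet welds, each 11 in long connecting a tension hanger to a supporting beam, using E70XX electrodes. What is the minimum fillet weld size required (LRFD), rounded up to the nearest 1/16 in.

E70XX → F_EXX = 70 ksi.
Total weld length L = 22 in.
Required throat t_e = P_u / (φ × 0.6 F_EXX × L) = 155 / (0.75 × 0.6 × 70 × 22) = 0.2237 in.
Required leg w = t_e / 0.707 = 0.3164 in → use 3/8 in.

w = 3/8 in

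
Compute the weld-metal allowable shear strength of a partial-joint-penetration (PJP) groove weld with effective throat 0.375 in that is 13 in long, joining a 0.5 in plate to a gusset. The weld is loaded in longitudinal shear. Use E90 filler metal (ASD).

R_n/Ω ≈ 132 kips

E90XX → F_EXX = 90 ksi.
Effective throat (given) t_e = 0.375 in.
A_we = 0.375 × 13 = 4.875 in².
F_nw = 0.6 F_EXX = 54 ksi.
R_n/Ω = (54 × 4.875) / 2.0 = 131.6 kips.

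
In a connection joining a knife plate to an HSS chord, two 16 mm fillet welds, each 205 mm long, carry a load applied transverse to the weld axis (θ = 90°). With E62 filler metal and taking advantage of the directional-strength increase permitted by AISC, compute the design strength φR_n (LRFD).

φR_n ≈ 1940 kN

E62XX → F_EXX = 620 MPa.
t_e = 0.707 × 16 = 11.31 mm; A_we = 11.31 × 410 = 4638 mm².
Directional factor: 1.0 + 0.5 sin^1.5(90°) = 1.5.
F_nw = 0.6 × 620 × 1.5 = 558 MPa.
φR_n = 0.75 × 558 × 4638 × 10⁻³ = 1941 kN.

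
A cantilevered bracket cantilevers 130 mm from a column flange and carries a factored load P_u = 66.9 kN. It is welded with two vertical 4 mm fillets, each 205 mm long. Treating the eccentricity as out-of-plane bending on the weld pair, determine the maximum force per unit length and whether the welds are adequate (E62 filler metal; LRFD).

f_max ≈ 642 N/mm; adequate

E62XX → F_EXX = 620 MPa.
L_w = 2 × 205 = 410 mm; section modulus (unit throat) S = 2 × L²/6 = 14010 mm².
Direct shear f_v = P/L_w = 66.9×10³/410 = 163.2 N/mm.
Moment M = P × e = 66.9×10³ × 130 = 8697000 N·mm; bending f_b = M/S = 620.8 N/mm.
f_max = √(f_v² + f_b²) = √(163.2² + 620.8²) = 641.9 N/mm.
φr_n = 0.75 × 0.6 × 620 × (0.707 × 4) = 789 N/mm → adequate.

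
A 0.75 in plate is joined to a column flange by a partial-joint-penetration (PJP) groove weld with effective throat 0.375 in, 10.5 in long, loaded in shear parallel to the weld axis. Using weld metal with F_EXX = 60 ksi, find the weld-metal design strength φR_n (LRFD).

φR_n ≈ 106 kips

Effective throat (given) t_e = 0.375 in.
A_we = 0.375 × 10.5 = 3.938 in².
F_nw = 0.6 F_EXX = 36 ksi.
φR_n = 0.75 × 36 × 3.938 = 106.3 kips.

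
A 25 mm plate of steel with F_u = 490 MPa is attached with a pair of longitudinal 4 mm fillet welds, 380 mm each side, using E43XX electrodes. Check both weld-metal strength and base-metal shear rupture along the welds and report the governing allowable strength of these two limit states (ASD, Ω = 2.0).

E43XX → F_EXX = 430 MPa.
t_e = 0.707 × 4 = 2.828 mm; L = 760 mm.
Weld metal: R_n/Ω = (1/2.0) × 0.6 × 430 × 2.828 × 760 × 10⁻³ = 277.3 kN.
Base metal (shear rupture): R_n/Ω = (1/2.0) × 0.6 × 490 × 25 × 760 × 10⁻³ = 2793 kN.
Governing: weld metal.

R_n/Ω ≈ 277 kN (weld metal governs)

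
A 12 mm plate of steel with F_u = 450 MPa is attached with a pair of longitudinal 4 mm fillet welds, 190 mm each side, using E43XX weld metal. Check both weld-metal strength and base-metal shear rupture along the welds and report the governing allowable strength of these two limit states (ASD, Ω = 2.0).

R_n/Ω ≈ 139 kN (weld metal governs)

E43XX → F_EXX = 430 MPa.
t_e = 0.707 × 4 = 2.828 mm; L = 380 mm.
Weld metal: R_n/Ω = (1/2.0) × 0.6 × 430 × 2.828 × 380 × 10⁻³ = 138.6 kN.
Base metal (shear rupture): R_n/Ω = (1/2.0) × 0.6 × 450 × 12 × 380 × 10⁻³ = 615.6 kN.
Governing: weld metal.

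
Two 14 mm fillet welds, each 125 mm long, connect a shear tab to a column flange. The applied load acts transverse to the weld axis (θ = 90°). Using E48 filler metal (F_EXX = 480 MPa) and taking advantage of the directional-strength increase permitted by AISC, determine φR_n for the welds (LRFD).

t_e = 0.707 × 14 = 9.898 mm; A_we = 9.898 × 250 = 2474 mm².
Directional factor: 1.0 + 0.5 sin^1.5(90°) = 1.5.
F_nw = 0.6 × 480 × 1.5 = 432 MPa.
φR_n = 0.75 × 432 × 2474 × 10⁻³ = 801.7 kN.

φR_n ≈ 802 kN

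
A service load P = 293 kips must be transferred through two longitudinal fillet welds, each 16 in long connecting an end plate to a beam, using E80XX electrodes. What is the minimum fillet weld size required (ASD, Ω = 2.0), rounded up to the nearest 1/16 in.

w = 9/16 in

E80XX → F_EXX = 80 ksi.
Total weld length L = 32 in.
Required throat t_e = P × Ω / (0.6 F_EXX × L) = 293 × 2.0 / (0.6 × 80 × 32) = 0.3815 in.
Required leg w = t_e / 0.707 = 0.5396 in → use 9/16 in.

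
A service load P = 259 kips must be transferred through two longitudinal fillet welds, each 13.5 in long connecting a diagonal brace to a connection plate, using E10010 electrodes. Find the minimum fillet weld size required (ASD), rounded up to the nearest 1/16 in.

E100XX → F_EXX = 100 ksi.
Total weld length L = 27 in.
Required throat t_e = P × Ω / (0.6 F_EXX × L) = 259 × 2.0 / (0.6 × 100 × 27) = 0.3198 in.
Required leg w = t_e / 0.707 = 0.4523 in → use 1/2 in.

w = 1/2 in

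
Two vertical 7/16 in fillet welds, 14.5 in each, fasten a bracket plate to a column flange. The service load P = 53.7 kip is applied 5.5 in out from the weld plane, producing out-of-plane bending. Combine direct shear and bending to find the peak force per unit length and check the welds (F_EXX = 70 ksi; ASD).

f_max ≈ 4.6 kip/in; adequate

L_w = 2 × 14.5 = 29 in; section modulus (unit throat) S = 2 × L²/6 = 70.08 in².
Direct shear f_v = P/L_w = 53.7/29 = 1.852 kip/in.
Moment M = P × e = 53.7 × 5.5 = 295.35 kip·in; bending f_b = M/S = 4.214 kip/in.
f_max = √(f_v² + f_b²) = √(1.852² + 4.214²) = 4.603 kip/in.
r_n/Ω = (1/2.0) × 0.6 × 70 × (0.707 × 0.4375) = 6.496 kip/in → adequate.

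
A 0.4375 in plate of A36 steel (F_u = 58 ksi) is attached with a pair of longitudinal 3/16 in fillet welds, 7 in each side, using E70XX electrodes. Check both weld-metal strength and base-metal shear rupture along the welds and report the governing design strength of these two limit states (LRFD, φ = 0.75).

φR_n ≈ 58.5 kips (weld metal governs)

E70XX → F_EXX = 70 ksi.
t_e = 0.707 × 0.1875 = 0.1326 in; L = 14 in.
Weld metal: φR_n = 0.75 × 0.6 × 70 × 0.1326 × 14 = 58.46 kips.
Base metal (shear rupture): φR_n = 0.75 × 0.6 × 58 × 0.4375 × 14 = 159.9 kips.
Governing: weld metal.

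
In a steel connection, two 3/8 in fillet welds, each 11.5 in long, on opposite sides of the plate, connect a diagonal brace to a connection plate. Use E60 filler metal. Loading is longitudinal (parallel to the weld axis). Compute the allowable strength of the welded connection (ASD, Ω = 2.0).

E60XX → F_EXX = 60 ksi.
Effective throat t_e = 0.707 × 0.375 = 0.2651 in.
Total length L = 23 in; A_we = 0.2651 × 23 = 6.098 in².
F_nw = 0.6 F_EXX = 0.6 × 60 = 36 ksi.
R_n = 36 × 6.098 = 219.5 kip; R_n/Ω = 219.5/2.0 = 109.8 kip.

R_n/Ω ≈ 110 kip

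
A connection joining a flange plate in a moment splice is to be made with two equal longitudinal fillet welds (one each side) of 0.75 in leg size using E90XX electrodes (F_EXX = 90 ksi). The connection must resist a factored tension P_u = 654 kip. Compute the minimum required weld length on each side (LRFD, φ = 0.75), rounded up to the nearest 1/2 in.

Throat t_e = 0.707 × 0.75 = 0.5302 in.
φr_n = 0.75 × 0.6 × 90 × 0.5302 = 21.48 kip/in.
L_req = P_u / φr_n = 654 / 21.48 = 30.45 in total.
Per side: 30.45 / 2 = 15.23 in.
Round up → use L = 15.5 in on each side.

L = 15.5 in on each side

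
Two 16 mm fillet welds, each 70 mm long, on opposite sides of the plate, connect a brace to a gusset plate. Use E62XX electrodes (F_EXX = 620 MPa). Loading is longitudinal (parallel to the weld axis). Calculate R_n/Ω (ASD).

Effective throat t_e = 0.707 × 16 = 11.31 mm.
Total length L = 140 mm; A_we = 11.31 × 140 = 1584 mm².
F_nw = 0.6 F_EXX = 0.6 × 620 = 372 MPa.
R_n = 372 × 1584 × 10⁻³ = 589.1 kN; R_n/Ω = 589.1/2.0 = 294.6 kN.

R_n/Ω ≈ 295 kN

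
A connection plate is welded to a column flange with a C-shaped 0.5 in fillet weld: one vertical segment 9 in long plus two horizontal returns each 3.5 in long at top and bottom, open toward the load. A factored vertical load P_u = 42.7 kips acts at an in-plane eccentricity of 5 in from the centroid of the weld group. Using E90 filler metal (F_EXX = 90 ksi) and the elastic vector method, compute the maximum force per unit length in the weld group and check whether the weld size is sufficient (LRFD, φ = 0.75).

f_max ≈ 6.85 kip/in; adequate

Total weld length L_w = 16 in. Treat welds as unit-width lines.
Centroid: x̄ = 2×3.5×1.75 / 16 = 0.7656 in from the vertical weld.
Polar moment about centroid: J = I_x + I_y = [9³/12 + 2×3.5×4.5²] + [9×0.7656² + 2(3.5³/12 + 3.5×0.9844²)] = 221.7 in³.
Direct shear f_v = P/L_w = 42.7 / 16 = 2.669 kip/in (vertical).
Torsion M = P·e = 42.7 × 5 = 213.5 kip·in.
Critical point at (x, y) = (2.734, 4.5) from centroid. f_tx = M·y/J = 4.333 kip/in; f_ty = M·x/J = 2.633 kip/in.
Resultant f_max = √[f_tx² + (f_v + f_ty)²] = √[4.333² + (2.669 + 2.633)²] = 6.848 kip/in.
Capacity per unit length: φr_n = 0.75 × 0.6 × 90 × (0.707 × 0.5) = 14.32 kip/in.
6.848 ≤ 14.32 → adequate.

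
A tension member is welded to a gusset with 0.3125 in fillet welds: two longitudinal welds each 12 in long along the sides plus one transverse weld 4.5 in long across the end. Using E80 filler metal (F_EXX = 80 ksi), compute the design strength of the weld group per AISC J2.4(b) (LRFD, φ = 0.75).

t_e = 0.707 × 0.3125 = 0.2209 in.
R_nwl = 0.6 × 80 × 0.2209 × 24 = 254.5 kip (longitudinal, 2 welds).
R_nwt = 0.6 × 80 × 0.2209 × 4.5 = 47.72 kip (transverse, base value).
(i) R_nwl + R_nwt = 302.2 kip; (ii) 0.85 R_nwl + 1.5 R_nwt = 287.9 kip.
R_n = max = 302.2 kip [governs: (i)]; φR_n = 226.7 kip.

φR_n ≈ 227 kip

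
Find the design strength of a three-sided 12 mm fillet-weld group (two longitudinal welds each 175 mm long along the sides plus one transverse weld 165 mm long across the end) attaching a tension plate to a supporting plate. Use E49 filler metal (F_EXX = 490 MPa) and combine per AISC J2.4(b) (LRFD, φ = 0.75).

t_e = 0.707 × 12 = 8.484 mm.
R_nwl = 0.6 × 490 × 8.484 × 350 × 10⁻³ = 873 kN (longitudinal, 2 welds).
R_nwt = 0.6 × 490 × 8.484 × 165 × 10⁻³ = 411.6 kN (transverse, base value).
(i) R_nwl + R_nwt = 1285 kN; (ii) 0.85 R_nwl + 1.5 R_nwt = 1359 kN.
R_n = max = 1359 kN [governs: (ii)]; φR_n = 1020 kN.

φR_n ≈ 1020 kN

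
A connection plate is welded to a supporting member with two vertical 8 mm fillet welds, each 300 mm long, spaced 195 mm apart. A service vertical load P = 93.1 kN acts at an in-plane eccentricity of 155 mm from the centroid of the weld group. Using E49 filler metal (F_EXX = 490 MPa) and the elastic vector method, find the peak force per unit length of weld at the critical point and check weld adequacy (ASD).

Total weld length L_w = 600 mm. Treat welds as unit-width lines.
Polar moment about centroid: J = 2[d³/12 + d(b/2)²] = 2[300³/12 + 300×97.5²] = 10200000 mm³.
Direct shear f_v = P/L_w = 93.1×10³ / 600 = 155.2 N/mm (vertical).
Torsion M = P·e = 93.1×10³ × 155 = 14430000 N·mm.
Critical point at (x, y) = (97.5, 150) from centroid. f_tx = M·y/J = 212.1 N/mm; f_ty = M·x/J = 137.9 N/mm.
Resultant f_max = √[f_tx² + (f_v + f_ty)²] = √[212.1² + (155.2 + 137.9)²] = 361.8 N/mm.
Capacity per unit length: r_n/Ω = (1/2.0) × 0.6 × 490 × (0.707 × 8) = 831.4 N/mm.
361.8 ≤ 831.4 → adequate.

f_max ≈ 362 N/mm; adequate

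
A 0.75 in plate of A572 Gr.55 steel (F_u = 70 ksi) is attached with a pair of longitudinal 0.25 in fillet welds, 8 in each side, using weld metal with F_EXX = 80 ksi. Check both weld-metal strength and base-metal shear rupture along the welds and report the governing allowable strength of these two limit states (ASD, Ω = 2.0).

R_n/Ω ≈ 67.9 kips (weld metal governs)

t_e = 0.707 × 0.25 = 0.1767 in; L = 16 in.
Weld metal: R_n/Ω = (1/2.0) × 0.6 × 80 × 0.1767 × 16 = 67.87 kips.
Base metal (shear rupture): R_n/Ω = (1/2.0) × 0.6 × 70 × 0.75 × 16 = 252 kips.
Governing: weld metal.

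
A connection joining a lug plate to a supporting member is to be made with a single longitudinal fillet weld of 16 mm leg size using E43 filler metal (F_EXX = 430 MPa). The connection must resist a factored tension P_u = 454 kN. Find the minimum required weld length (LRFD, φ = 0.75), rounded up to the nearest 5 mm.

Throat t_e = 0.707 × 16 = 11.31 mm.
φr_n = 0.75 × 0.6 × 430 × 11.31 × 10⁻³ = 2.189 kN/mm.
L_req = P_u / φr_n = 454 / 2.189 = 207.4 mm total.
Round up → use L = 210 mm.

L = 210 mm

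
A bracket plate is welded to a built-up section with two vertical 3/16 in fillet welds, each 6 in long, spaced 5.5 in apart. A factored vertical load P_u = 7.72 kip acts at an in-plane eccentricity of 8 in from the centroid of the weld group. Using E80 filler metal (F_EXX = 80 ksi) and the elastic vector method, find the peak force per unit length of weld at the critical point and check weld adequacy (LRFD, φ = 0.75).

Total weld length L_w = 12 in. Treat welds as unit-width lines.
Polar moment about centroid: J = 2[d³/12 + d(b/2)²] = 2[6³/12 + 6×2.75²] = 126.8 in³.
Direct shear f_v = P/L_w = 7.72 / 12 = 0.6433 kip/in (vertical).
Torsion M = P·e = 7.72 × 8 = 61.76 kip·in.
Critical point at (x, y) = (2.75, 3) from centroid. f_tx = M·y/J = 1.462 kip/in; f_ty = M·x/J = 1.34 kip/in.
Resultant f_max = √[f_tx² + (f_v + f_ty)²] = √[1.462² + (0.6433 + 1.34)²] = 2.464 kip/in.
Capacity per unit length: φr_n = 0.75 × 0.6 × 80 × (0.707 × 0.1875) = 4.772 kip/in.
2.464 ≤ 4.772 → adequate.

f_max ≈ 2.46 kip/in; adequate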